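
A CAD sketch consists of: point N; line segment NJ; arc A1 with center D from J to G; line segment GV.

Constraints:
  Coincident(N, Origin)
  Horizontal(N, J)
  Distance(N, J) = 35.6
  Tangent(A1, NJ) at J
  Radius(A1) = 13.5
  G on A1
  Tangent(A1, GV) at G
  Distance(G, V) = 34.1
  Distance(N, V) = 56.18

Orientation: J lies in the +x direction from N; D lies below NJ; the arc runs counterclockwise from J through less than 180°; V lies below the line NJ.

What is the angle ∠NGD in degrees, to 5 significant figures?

136.96°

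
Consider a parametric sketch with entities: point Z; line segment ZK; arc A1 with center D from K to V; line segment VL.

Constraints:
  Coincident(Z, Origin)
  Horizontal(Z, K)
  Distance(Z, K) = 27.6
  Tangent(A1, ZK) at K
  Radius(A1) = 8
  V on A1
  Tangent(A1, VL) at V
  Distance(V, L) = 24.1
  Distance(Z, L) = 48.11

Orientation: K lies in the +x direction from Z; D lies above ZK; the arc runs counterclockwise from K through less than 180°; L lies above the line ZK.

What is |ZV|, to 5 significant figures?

36.463

Checks: |DV| = 8.000 ✓; ∠(DV, VL) = 90.00° ✓; |VL| = 24.10 ✓; |ZL| = 48.11 ✓.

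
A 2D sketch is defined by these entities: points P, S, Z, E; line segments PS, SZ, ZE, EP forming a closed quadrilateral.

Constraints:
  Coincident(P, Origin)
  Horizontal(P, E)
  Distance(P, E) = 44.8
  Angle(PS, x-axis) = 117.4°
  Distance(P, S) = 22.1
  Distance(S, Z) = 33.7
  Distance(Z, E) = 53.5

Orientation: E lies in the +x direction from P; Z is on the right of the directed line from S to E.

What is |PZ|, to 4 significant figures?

15.51

Checks: |SZ| = 33.70 ✓; |ZE| = 53.50 ✓.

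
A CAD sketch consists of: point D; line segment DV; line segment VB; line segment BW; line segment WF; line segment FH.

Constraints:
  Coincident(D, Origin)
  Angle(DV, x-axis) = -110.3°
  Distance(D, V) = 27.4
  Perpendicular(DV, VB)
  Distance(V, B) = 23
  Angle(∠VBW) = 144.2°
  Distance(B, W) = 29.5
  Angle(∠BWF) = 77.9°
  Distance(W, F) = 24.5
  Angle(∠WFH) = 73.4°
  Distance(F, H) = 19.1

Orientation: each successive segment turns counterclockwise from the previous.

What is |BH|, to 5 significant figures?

16.628

D is at the origin; DV runs at -110.3° with length 27.4, so V = (-9.5060, -25.698). DV is perpendicular to VB, so VB runs at -20.300°; with |VB| = 23.0, B = (12.065, -33.678). ∠VBW = 144.2° gives BW at 15.500° from the x-axis; with |BW| = 29.5, W = (40.493, -25.794). ∠BWF = 77.9° gives WF at 117.60° from the x-axis; with |WF| = 24.5, F = (29.142, -4.0822). ∠WFH = 73.4° gives FH at -135.80° from the x-axis; with |FH| = 19.1, H = (15.449, -17.398). Then |BH| = |H − B| = 16.628.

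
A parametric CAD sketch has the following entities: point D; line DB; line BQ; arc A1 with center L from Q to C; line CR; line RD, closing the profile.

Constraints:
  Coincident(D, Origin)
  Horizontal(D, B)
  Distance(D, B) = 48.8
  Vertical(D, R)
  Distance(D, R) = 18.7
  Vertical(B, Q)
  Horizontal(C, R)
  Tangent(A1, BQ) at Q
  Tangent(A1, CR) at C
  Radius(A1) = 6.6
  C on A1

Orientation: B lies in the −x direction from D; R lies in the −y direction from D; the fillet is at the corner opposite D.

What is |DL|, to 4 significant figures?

43.90

D and R share the same x with |DR| = 18.7 and R on the −y side, so R = (0.000, -18.70). The virtual corner opposite D is at (-48.80, -18.70). The tangent condition forces LQ to be normal to BQ and since A1 is tangent to CR there, LC ⟂ CR, with radius 6.6, so the center L sits 6.6 in from both sides at L = (-42.20, -12.10). Then |DL| = |L − D| = 43.90.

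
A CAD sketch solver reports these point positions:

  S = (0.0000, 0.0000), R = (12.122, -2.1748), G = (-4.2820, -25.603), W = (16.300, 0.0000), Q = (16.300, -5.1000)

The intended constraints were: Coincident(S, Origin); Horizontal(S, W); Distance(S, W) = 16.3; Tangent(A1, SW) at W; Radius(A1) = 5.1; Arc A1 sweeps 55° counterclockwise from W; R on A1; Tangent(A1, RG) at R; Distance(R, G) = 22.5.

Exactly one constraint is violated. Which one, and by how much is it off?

Distance(R, G) = 22.5 — off by 6.10.

S = (0.00, 0.00) ✓; S.y = 0.00, W.y = 0.00 ✓; |SW| = 16.30 ✓; ∠(QW, WS) = 90.00° ✓; |QW| = 5.100 ✓; bearing(Q→R) − bearing(Q→W) = 55.00° ✓; |QR| = 5.100 ✓; ∠(QR, RG) = 90.00° ✓; |RG| = 28.60 ✗.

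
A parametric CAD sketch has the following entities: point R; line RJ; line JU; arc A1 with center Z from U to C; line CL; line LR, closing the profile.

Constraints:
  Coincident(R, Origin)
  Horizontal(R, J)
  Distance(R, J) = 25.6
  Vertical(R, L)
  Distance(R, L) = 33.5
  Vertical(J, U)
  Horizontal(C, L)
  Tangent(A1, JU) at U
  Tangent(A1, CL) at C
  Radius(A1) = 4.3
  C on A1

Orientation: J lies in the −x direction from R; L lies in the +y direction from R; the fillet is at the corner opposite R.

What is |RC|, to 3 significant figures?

39.7

R is at the origin; RJ is horizontal with |RJ| = 25.6 and J on the −x side, so J = (-25.6, 0.00). R and L share the same x with |RL| = 33.5 and L on the +y side, so L = (0.00, 33.5). The virtual corner opposite R is at (-25.6, 33.5). Since A1 is tangent to JU there, ZU ⟂ JU and tangency of A1 to CL means the radius ZC is perpendicular to CL, with radius 4.3, so the center Z sits 4.3 in from both sides at Z = (-21.3, 29.2). That places the tangent points at U = (-25.6, 29.2) on JU and C = (-21.3, 33.5) on CL. Then |RC| = |C − R| = 39.7.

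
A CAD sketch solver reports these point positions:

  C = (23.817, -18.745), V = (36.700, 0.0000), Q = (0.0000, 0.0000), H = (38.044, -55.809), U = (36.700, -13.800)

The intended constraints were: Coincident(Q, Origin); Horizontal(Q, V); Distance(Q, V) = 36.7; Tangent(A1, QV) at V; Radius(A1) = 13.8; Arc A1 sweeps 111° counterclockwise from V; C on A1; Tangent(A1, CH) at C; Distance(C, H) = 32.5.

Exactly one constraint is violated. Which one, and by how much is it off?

Distance(C, H) = 32.5 — off by 7.20.

Q = (0.00, 0.00) ✓; Q.y = 0.00, V.y = 0.00 ✓; |QV| = 36.70 ✓; ∠(UV, VQ) = 90.00° ✓; |UV| = 13.80 ✓; bearing(U→C) − bearing(U→V) = 111.0° ✓; |UC| = 13.80 ✓; ∠(UC, CH) = 90.00° ✓; |CH| = 39.70 ✗.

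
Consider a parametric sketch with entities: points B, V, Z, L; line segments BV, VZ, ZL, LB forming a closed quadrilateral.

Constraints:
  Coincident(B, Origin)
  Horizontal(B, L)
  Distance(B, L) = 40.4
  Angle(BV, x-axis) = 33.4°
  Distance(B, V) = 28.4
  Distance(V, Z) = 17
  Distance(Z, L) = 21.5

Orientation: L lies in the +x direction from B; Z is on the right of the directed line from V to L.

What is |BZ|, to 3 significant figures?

18.9

Checks: |VZ| = 17.00 ✓; |ZL| = 21.50 ✓.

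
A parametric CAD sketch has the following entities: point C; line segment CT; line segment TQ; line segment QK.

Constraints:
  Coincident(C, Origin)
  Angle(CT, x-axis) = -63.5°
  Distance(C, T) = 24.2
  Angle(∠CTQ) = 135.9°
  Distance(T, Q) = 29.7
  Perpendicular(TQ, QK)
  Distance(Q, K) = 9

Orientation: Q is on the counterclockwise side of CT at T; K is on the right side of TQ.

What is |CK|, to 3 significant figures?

53.7

C is at the origin; CT runs at -63.5° with length 24.2, so T = 24.2·(cos -63.5°, sin -63.5°) = (10.8, -21.7). ∠CTQ = 135.9°, so TQ runs at -63.5° + (180° − 135.9°) = -19.4° from the x-axis; with |TQ| = 29.7, Q = T + 29.7·(cos -19.4°, sin -19.4°) = (38.8, -31.5). The perpendicularity gives QK at right angles to TQ; with |QK| = 9.0 on the right of TQ, K = Q + 9.0·(-0.332, -0.943) = (35.8, -40.0). Then |CK| = |K − C| = 53.7.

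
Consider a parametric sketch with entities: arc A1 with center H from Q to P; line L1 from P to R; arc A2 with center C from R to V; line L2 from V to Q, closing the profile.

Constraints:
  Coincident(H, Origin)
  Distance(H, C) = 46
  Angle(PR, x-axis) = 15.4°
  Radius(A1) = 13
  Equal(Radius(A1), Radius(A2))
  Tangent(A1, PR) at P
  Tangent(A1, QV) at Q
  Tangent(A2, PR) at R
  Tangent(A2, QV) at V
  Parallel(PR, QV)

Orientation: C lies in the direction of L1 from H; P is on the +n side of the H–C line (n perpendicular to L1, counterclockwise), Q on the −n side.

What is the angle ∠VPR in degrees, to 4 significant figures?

29.48°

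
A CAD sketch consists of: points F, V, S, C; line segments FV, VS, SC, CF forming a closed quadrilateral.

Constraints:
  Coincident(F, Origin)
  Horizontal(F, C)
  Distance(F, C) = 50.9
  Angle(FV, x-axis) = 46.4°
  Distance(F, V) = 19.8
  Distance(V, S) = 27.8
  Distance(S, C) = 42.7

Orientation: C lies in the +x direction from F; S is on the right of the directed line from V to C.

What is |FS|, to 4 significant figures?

16.80

Checks: |VS| = 27.80 ✓; |SC| = 42.70 ✓.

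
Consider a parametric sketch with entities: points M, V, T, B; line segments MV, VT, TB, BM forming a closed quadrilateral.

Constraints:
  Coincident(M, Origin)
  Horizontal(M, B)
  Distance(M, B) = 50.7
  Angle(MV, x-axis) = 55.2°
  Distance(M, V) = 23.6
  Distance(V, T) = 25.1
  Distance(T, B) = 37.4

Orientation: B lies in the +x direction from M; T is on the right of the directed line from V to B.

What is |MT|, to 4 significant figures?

14.88

Checks: |VT| = 25.10 ✓; |TB| = 37.40 ✓.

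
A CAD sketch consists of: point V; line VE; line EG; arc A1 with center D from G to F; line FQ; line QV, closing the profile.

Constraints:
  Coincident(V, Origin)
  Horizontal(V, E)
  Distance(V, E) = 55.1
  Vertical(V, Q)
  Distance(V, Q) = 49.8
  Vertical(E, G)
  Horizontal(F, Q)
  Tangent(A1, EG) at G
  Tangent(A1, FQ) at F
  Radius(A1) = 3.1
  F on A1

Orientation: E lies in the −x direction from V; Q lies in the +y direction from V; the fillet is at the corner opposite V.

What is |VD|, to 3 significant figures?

69.9

V is at the origin; VE is horizontal with |VE| = 55.1 and E on the −x side, so E = (-55.1, 0.00). VQ is vertical with |VQ| = 49.8 and Q on the +y side, so Q = (0.00, 49.8). The virtual corner opposite V is at (-55.1, 49.8). Since A1 is tangent to EG there, DG ⟂ EG and A1 meets FQ tangentially, so DF is at right angles to FQ, with radius 3.1, so the center D sits 3.1 in from both sides at D = (-52.0, 46.7). Then |VD| = |D − V| = 69.9.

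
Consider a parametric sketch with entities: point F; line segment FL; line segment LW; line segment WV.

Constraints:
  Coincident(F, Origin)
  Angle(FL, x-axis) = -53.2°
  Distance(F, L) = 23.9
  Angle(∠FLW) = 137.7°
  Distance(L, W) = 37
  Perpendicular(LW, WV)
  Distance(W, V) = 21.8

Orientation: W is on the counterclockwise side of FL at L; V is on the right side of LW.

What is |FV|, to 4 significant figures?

66.52

F is at the origin; FL runs at -53.2° with length 23.9, so L = 23.9·(cos -53.2°, sin -53.2°) = (14.32, -19.14). ∠FLW = 137.7°, so LW runs at -53.2° + (180° − 137.7°) = -10.90° from the x-axis; with |LW| = 37.0, W = L + 37.0·(cos -10.90°, sin -10.90°) = (50.65, -26.13). LW ⟂ WV; with |WV| = 21.8 on the right of LW, V = W + 21.8·(-0.1891, -0.9820) = (46.53, -47.54). Then |FV| = |V − F| = 66.52.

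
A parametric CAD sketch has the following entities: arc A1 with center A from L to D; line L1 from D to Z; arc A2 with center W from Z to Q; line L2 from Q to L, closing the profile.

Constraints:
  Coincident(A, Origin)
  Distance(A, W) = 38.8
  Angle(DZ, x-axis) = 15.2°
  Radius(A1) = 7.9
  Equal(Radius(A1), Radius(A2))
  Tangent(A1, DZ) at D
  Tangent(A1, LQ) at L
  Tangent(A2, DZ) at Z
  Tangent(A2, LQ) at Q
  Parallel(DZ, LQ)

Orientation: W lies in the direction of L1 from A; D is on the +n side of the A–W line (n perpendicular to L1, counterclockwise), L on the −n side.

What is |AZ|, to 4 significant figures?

39.60

Tangency of A1 to both parallel lines with radius 7.9 puts D and L at A ± 7.9·n: D = (-2.071, 7.624), L = (2.071, -7.624). Equal radii place Z and Q the same way about W: Z = W + 7.9·n = (35.37, 17.80), Q = W − 7.9·n = (39.51, 2.549). Then |AZ| = |Z − A| = 39.60.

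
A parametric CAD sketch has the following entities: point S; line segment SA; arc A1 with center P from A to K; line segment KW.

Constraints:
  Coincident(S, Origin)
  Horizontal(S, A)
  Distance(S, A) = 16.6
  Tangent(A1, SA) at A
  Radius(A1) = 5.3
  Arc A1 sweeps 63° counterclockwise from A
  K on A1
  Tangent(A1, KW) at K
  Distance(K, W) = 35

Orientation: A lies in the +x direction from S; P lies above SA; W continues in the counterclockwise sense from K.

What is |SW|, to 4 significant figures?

50.46

S is at the origin; S and A share the same y with |SA| = 16.6 and A on the +x side, so A = (16.60, 0.000). Tangency of A1 to SA means the radius PA is perpendicular to SA, so P = A + (0, 5.3) = (16.60, 5.300). On A1, A sits at bearing -90° from P; a 63° counterclockwise sweep puts K at bearing -27°, so K = P + 5.3·(cos -27°, sin -27°) = (21.32, 2.894). Tangency of A1 to KW means the radius PK is perpendicular to KW, so KW runs along (−sin -27°, cos -27°); with |KW| = 35.0, W = (37.21, 34.08). Then |SW| = |W − S| = 50.46.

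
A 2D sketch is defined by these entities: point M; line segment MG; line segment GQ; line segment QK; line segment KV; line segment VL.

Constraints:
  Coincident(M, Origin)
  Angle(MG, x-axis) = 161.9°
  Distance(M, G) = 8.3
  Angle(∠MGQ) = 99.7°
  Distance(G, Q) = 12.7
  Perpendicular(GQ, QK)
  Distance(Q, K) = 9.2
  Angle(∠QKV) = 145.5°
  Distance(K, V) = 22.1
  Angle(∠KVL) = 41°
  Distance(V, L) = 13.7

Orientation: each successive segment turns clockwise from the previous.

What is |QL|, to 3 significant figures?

19.7

M is at the origin; MG runs at 161.9° with length 8.3, so G = (-7.89, 2.58). ∠MGQ = 99.7° gives GQ at 81.6° from the x-axis; with |GQ| = 12.7, Q = (-6.03, 15.1). GQ is perpendicular to QK, so QK runs at -8.40°; with |QK| = 9.2, K = (3.07, 13.8). ∠QKV = 145.5° gives KV at -42.9° from the x-axis; with |KV| = 22.1, V = (19.3, -1.25). ∠KVL = 41.0° gives VL at 178° from the x-axis; with |VL| = 13.7, L = (5.56, -0.791). Then |QL| = |L − Q| = 19.7.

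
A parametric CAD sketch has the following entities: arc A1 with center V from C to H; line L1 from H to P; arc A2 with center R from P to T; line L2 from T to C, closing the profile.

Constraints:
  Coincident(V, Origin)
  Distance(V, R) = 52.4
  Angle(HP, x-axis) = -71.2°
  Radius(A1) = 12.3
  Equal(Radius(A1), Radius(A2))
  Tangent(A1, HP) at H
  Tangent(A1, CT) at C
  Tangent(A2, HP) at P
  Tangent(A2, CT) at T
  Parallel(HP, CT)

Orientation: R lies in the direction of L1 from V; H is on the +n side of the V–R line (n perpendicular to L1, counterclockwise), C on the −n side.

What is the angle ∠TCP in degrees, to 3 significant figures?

25.1°

Tangency of A1 to both parallel lines with radius 12.3 puts H and C at V ± 12.3·n: H = (11.6, 3.96), C = (-11.6, -3.96). Equal radii place P and T the same way about R: P = R + 12.3·n = (28.5, -45.6), T = R − 12.3·n = (5.24, -53.6). Then cos ∠TCP = CT·CP / (|CT||CP|), giving 25.1°.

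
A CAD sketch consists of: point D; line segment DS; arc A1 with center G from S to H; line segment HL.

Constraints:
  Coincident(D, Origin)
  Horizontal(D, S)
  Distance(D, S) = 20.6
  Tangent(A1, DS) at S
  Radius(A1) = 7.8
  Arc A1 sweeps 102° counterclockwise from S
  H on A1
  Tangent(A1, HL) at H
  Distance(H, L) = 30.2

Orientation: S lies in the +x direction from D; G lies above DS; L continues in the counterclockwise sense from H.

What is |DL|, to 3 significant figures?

44.7

D is at the origin; D and S share the same y with |DS| = 20.6 and S on the +x side, so S = (20.6, 0.00). Since A1 is tangent to DS there, GS ⟂ DS, so G = S + (0, 7.8) = (20.6, 7.80). On A1, S sits at bearing -90° from G; a 102° counterclockwise sweep puts H at bearing 12°, so H = G + 7.8·(cos 12°, sin 12°) = (28.2, 9.42). Since A1 is tangent to HL there, GH ⟂ HL, so HL runs along (−sin 12°, cos 12°); with |HL| = 30.2, L = (22.0, 39.0). Then |DL| = |L − D| = 44.7.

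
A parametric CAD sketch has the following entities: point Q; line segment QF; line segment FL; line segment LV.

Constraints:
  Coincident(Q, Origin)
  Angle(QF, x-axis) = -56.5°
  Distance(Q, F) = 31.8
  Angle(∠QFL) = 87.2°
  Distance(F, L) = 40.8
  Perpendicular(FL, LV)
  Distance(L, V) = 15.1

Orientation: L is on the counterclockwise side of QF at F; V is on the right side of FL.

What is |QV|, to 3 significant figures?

61.1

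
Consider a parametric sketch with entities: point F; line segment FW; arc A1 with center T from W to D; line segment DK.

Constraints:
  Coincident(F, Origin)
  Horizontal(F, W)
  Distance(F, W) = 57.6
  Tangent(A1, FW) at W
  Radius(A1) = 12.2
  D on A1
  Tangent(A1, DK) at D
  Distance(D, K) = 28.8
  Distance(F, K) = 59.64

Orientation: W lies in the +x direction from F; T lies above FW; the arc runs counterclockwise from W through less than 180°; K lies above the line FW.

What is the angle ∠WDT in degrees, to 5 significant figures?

20.566°

Checks: |FW| = 57.60 ✓; |TD| = 12.20 ✓; ∠(TD, DK) = 90.00° ✓; |DK| = 28.80 ✓; |FK| = 59.64 ✓.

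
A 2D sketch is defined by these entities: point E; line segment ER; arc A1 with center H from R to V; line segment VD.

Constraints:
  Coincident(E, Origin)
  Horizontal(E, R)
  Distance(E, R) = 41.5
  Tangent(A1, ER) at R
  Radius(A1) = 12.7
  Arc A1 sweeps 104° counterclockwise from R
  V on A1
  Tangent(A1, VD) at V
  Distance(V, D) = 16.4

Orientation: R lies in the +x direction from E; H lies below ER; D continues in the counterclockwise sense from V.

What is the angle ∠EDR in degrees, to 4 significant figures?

61.06°

E is at the origin; E and R share the same y with |ER| = 41.5 and R on the +x side, so R = (41.50, 0.000). A1 meets ER tangentially, so HR is at right angles to ER, so H = R + (0, -12.7) = (41.50, -12.70). On A1, R sits at bearing 90° from H; a 104° counterclockwise sweep puts V at bearing 194°, so V = H + 12.7·(cos 194°, sin 194°) = (29.18, -15.77). Tangency of A1 to VD means the radius HV is perpendicular to VD, so VD runs along (−sin 194°, cos 194°); with |VD| = 16.4, D = (33.14, -31.69). Then cos ∠EDR = DE·DR / (|DE||DR|), giving 61.06°.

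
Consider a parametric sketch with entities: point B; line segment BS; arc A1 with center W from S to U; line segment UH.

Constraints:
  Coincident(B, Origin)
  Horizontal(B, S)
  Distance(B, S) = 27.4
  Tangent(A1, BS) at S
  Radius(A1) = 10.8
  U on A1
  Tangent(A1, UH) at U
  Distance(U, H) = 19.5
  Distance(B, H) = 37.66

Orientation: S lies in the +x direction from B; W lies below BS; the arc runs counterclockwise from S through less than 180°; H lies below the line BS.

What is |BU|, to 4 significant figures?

20.99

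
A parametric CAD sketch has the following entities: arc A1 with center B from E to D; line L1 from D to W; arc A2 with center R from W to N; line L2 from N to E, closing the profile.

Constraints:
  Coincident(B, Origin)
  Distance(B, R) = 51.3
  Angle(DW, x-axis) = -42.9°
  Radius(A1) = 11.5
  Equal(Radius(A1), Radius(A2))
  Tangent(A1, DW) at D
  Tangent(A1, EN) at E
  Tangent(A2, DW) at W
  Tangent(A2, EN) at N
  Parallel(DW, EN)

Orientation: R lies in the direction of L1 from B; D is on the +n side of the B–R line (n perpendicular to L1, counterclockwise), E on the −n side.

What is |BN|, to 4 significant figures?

52.57

The slot axis is L1's direction at -42.9°, so u = (cos -42.9°, sin -42.9°) = (0.7325, -0.6807) and n = (−sin -42.9°, cos -42.9°) = (0.6807, 0.7325). B is at the origin and R lies 51.3 along u from B, so R = 51.3·u = (37.58, -34.92). Tangency of A1 to both parallel lines with radius 11.5 puts D and E at B ± 11.5·n: D = (7.828, 8.424), E = (-7.828, -8.424). Equal radii place W and N the same way about R: W = R + 11.5·n = (45.41, -26.50), N = R − 11.5·n = (29.75, -43.35). Then |BN| = |N − B| = 52.57.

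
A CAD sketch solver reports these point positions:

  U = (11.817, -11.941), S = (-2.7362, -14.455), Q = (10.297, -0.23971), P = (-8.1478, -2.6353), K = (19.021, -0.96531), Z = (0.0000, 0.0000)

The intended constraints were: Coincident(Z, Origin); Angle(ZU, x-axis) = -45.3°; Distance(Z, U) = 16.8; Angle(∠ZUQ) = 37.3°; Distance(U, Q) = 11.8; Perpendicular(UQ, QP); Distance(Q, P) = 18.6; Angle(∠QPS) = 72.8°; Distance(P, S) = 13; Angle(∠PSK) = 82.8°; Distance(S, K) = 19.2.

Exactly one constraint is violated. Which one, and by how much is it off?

Distance(S, K) = 19.2 — off by 6.40.

Z = (0.00, 0.00) ✓; ZU at -45.30° ✓; |ZU| = 16.80 ✓; ∠ZUQ = 37.30° ✓; |UQ| = 11.80 ✓; ∠(UQ, QP) = 90.00° ✓; |QP| = 18.60 ✓; ∠QPS = 72.80° ✓; |PS| = 13.00 ✓; ∠PSK = 82.80° ✓; |SK| = 25.60 ✗.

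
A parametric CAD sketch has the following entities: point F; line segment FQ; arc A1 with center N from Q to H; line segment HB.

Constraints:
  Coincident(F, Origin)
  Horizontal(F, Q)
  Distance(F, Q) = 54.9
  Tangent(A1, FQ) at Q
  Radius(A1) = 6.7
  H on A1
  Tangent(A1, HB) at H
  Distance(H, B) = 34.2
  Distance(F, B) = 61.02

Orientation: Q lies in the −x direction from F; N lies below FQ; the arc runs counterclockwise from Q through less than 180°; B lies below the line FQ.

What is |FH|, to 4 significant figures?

61.67

F is at the origin; F and Q share the same y with |FQ| = 54.9 and Q on the −x side, so Q = (-54.90, 0.000). Since A1 is tangent to FQ there, NQ ⟂ FQ, so N = Q + (0, -6.7) = (-54.90, -6.700). Since NH ⟂ HB (tangency), |NB| = √(6.7² + 34.2²) = 34.85 regardless of where H sits on A1. So B lies on both circle(F, 61.02) and circle(N, 34.85); the below-FQ intersection is B = (-45.79, -40.34). H is the foot of the tangent from B: H = (-60.91, -9.663).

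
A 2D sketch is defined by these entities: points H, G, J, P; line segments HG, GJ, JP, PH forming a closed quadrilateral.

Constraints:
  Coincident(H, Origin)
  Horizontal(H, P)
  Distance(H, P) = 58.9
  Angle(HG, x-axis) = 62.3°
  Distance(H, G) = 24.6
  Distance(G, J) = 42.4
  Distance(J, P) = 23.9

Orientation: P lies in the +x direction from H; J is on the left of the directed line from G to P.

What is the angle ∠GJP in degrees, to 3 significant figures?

100°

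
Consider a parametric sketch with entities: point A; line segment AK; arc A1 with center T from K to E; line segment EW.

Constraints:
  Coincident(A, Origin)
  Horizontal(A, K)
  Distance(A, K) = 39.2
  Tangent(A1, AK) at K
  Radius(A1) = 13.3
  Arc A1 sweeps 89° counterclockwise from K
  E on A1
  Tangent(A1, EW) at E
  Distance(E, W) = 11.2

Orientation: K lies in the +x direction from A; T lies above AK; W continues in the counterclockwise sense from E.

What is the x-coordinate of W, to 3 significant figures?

52.7

On A1, K sits at bearing -90° from T; an 89° counterclockwise sweep puts E at bearing -1°, so E = T + 13.3·(cos -1°, sin -1°) = (52.5, 13.1). Since A1 is tangent to EW there, TE ⟂ EW, so EW runs along (−sin -1°, cos -1°); with |EW| = 11.2, W = (52.7, 24.3). So W.x = 52.7.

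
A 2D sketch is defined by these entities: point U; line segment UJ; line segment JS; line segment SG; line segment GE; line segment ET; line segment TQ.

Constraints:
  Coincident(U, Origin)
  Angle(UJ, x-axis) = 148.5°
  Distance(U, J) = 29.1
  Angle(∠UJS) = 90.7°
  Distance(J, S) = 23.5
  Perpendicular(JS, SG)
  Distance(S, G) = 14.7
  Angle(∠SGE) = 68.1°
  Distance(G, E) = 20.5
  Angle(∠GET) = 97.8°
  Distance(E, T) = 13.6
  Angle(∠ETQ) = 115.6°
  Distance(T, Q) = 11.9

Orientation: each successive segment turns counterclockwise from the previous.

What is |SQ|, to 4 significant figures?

9.422

∠GET = 97.8° gives ET at 161.9° from the x-axis; with |ET| = 13.6, T = (-34.16, 11.88). ∠ETQ = 115.6° gives TQ at -133.7° from the x-axis; with |TQ| = 11.9, Q = (-42.38, 3.277). Then |SQ| = |Q − S| = 9.422.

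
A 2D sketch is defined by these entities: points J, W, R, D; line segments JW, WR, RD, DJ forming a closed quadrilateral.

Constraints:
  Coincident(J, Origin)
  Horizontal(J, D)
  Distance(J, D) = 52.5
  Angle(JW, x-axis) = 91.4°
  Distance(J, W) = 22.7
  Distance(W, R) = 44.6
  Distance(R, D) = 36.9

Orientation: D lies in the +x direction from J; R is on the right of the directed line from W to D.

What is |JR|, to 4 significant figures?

26.07

Checks: |WR| = 44.60 ✓; |RD| = 36.90 ✓.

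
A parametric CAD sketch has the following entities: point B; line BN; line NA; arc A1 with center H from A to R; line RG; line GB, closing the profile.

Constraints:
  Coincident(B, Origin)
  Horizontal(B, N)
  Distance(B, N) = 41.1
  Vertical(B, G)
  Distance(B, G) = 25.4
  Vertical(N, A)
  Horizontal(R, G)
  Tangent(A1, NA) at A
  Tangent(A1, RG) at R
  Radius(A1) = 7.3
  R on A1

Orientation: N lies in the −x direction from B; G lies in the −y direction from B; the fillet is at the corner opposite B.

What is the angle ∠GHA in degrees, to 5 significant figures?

167.81°

B is at the origin; BN is horizontal with |BN| = 41.1 and N on the −x side, so N = (-41.100, 0.0000). BG is vertical with |BG| = 25.4 and G on the −y side, so G = (0.0000, -25.400). The virtual corner opposite B is at (-41.100, -25.400). Since A1 is tangent to NA there, HA ⟂ NA and the tangent condition forces HR to be normal to RG, with radius 7.3, so the center H sits 7.3 in from both sides at H = (-33.800, -18.100). That places the tangent points at A = (-41.100, -18.100) on NA and R = (-33.800, -25.400) on RG. Then cos ∠GHA = HG·HA / (|HG||HA|), giving 167.81°.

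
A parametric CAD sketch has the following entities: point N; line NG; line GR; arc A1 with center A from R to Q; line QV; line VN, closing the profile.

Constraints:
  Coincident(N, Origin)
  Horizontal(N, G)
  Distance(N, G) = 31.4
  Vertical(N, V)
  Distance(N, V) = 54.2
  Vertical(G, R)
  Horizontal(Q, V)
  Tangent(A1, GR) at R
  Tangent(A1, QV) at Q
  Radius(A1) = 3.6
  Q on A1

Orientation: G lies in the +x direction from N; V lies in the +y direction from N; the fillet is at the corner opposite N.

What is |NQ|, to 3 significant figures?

60.9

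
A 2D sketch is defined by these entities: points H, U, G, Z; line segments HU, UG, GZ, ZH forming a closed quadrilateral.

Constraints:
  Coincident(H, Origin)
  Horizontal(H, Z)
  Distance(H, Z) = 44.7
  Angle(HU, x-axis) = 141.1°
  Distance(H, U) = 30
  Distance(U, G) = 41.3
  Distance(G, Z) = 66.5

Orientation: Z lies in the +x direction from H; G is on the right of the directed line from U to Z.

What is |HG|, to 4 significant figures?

28.52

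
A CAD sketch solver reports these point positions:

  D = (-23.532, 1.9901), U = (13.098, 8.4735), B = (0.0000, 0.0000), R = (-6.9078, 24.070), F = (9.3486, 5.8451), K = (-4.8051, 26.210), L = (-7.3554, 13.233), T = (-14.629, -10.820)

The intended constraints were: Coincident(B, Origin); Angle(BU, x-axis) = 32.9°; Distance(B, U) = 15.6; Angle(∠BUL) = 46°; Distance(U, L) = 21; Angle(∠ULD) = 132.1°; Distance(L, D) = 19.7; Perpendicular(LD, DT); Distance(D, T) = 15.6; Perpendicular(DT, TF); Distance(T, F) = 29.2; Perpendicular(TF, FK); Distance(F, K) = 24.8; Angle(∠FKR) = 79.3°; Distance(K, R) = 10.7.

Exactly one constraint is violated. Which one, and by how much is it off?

Distance(K, R) = 10.7 — off by 7.70.

B = (0.00, 0.00) ✓; BU at 32.90° ✓; |BU| = 15.60 ✓; ∠BUL = 46.00° ✓; |UL| = 21.00 ✓; ∠ULD = 132.1° ✓; |LD| = 19.70 ✓; ∠(LD, DT) = 90.00° ✓; |DT| = 15.60 ✓; ∠(DT, TF) = 90.00° ✓; |TF| = 29.20 ✓; ∠(TF, FK) = 90.00° ✓; |FK| = 24.80 ✓; ∠FKR = 79.30° ✓; |KR| = 3.000 ✗.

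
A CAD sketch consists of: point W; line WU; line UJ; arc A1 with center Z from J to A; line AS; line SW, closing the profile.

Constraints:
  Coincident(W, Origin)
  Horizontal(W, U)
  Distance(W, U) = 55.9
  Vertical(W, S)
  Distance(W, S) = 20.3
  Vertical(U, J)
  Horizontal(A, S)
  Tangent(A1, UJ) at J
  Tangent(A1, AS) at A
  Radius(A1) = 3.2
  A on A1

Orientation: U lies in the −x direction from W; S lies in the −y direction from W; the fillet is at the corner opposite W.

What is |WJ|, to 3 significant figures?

58.5

The virtual corner opposite W is at (-55.9, -20.3). Since A1 is tangent to UJ there, ZJ ⟂ UJ and tangency of A1 to AS means the radius ZA is perpendicular to AS, with radius 3.2, so the center Z sits 3.2 in from both sides at Z = (-52.7, -17.1). That places the tangent points at J = (-55.9, -17.1) on UJ and A = (-52.7, -20.3) on AS. Then |WJ| = |J − W| = 58.5.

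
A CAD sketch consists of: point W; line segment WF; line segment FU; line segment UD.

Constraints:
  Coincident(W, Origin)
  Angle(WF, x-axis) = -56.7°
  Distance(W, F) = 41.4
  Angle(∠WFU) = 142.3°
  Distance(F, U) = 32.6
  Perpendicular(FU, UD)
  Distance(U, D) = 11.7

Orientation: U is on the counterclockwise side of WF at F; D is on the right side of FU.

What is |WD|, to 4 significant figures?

75.11

∠WFU = 142.3°, so FU runs at -56.7° + (180° − 142.3°) = -19.00° from the x-axis; with |FU| = 32.6, U = F + 32.6·(cos -19.00°, sin -19.00°) = (53.55, -45.22). FU ⟂ UD; with |UD| = 11.7 on the right of FU, D = U + 11.7·(-0.3256, -0.9455) = (49.74, -56.28). Then |WD| = |D − W| = 75.11.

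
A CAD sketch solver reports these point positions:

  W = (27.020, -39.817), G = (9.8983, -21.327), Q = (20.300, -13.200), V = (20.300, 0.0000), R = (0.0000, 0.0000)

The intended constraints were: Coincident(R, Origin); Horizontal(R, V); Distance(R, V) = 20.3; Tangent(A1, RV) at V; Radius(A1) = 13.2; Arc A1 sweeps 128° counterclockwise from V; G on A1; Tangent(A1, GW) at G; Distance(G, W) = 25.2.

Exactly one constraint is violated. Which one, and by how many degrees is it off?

Tangent(A1, GW) at G — off by 4.80°.

R = (0.00, 0.00) ✓; R.y = 0.00, V.y = 0.00 ✓; |RV| = 20.30 ✓; ∠(QV, VR) = 90.00° ✓; |QV| = 13.20 ✓; bearing(Q→G) − bearing(Q→V) = 128.0° ✓; |QG| = 13.20 ✓; ∠(QG, GW) = 85.20° ✗; |GW| = 25.20 ✓.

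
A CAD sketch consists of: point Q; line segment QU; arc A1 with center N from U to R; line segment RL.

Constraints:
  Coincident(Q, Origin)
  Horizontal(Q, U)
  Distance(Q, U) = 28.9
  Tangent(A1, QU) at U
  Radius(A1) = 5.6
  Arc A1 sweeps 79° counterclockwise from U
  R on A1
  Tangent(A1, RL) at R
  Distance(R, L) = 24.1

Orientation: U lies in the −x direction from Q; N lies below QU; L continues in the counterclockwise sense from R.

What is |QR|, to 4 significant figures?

34.69

Q is at the origin; Q and U share the same y with |QU| = 28.9 and U on the −x side, so U = (-28.90, 0.000). A1 meets QU tangentially, so NU is at right angles to QU, so N = U + (0, -5.6) = (-28.90, -5.600). On A1, U sits at bearing 90° from N; a 79° counterclockwise sweep puts R at bearing 169°, so R = N + 5.6·(cos 169°, sin 169°) = (-34.40, -4.531). Then |QR| = |R − Q| = 34.69.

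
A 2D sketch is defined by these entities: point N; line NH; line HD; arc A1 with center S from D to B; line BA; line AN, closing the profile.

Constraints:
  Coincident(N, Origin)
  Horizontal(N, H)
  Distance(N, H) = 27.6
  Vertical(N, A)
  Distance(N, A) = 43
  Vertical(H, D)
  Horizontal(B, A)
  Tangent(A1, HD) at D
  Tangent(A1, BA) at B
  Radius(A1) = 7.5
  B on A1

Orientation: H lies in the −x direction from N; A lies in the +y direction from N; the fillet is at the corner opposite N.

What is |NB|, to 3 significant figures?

47.5

The virtual corner opposite N is at (-27.6, 43.0). A1 meets HD tangentially, so SD is at right angles to HD and tangency of A1 to BA means the radius SB is perpendicular to BA, with radius 7.5, so the center S sits 7.5 in from both sides at S = (-20.1, 35.5). That places the tangent points at D = (-27.6, 35.5) on HD and B = (-20.1, 43.0) on BA. Then |NB| = |B − N| = 47.5.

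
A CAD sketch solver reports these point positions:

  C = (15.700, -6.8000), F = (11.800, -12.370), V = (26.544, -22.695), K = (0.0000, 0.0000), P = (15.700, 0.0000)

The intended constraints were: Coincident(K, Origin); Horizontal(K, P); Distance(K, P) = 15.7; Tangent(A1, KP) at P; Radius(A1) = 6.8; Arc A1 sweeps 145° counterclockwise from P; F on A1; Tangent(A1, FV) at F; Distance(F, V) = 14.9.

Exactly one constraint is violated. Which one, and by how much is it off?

Distance(F, V) = 14.9 — off by 3.10.

K = (0.00, 0.00) ✓; K.y = 0.00, P.y = 0.00 ✓; |KP| = 15.70 ✓; ∠(CP, PK) = 90.00° ✓; |CP| = 6.800 ✓; bearing(C→F) − bearing(C→P) = 145.0° ✓; |CF| = 6.800 ✓; ∠(CF, FV) = 90.00° ✓; |FV| = 18.00 ✗.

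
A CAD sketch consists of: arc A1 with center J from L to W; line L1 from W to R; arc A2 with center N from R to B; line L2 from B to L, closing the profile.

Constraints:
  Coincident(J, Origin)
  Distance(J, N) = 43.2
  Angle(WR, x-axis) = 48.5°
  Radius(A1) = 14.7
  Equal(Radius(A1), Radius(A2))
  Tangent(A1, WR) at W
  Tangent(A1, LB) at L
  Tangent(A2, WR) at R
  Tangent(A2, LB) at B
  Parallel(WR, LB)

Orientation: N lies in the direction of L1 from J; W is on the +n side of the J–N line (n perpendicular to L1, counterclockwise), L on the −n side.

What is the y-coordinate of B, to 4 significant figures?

22.61

Tangency of A1 to both parallel lines with radius 14.7 puts W and L at J ± 14.7·n: W = (-11.01, 9.741), L = (11.01, -9.741). Equal radii place R and B the same way about N: R = N + 14.7·n = (17.62, 42.10), B = N − 14.7·n = (39.63, 22.61). So B.y = 22.61.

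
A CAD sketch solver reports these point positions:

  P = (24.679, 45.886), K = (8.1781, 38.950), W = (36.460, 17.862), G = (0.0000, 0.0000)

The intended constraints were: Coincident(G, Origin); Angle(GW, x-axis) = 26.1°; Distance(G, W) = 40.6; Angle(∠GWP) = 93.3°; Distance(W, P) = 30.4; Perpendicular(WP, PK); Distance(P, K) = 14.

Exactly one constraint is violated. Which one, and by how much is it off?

Distance(P, K) = 14 — off by 3.90.

G = (0.00, 0.00) ✓; GW at 26.10° ✓; |GW| = 40.60 ✓; ∠GWP = 93.30° ✓; |WP| = 30.40 ✓; ∠(WP, PK) = 90.00° ✓; |PK| = 17.90 ✗.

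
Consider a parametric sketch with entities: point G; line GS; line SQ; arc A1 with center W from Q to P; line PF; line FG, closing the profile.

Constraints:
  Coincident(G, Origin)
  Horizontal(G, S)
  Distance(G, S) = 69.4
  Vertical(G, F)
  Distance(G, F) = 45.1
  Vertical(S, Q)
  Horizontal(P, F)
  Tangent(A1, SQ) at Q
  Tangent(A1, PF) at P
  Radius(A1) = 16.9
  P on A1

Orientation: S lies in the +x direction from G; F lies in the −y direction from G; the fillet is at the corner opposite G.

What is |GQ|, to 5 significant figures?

74.911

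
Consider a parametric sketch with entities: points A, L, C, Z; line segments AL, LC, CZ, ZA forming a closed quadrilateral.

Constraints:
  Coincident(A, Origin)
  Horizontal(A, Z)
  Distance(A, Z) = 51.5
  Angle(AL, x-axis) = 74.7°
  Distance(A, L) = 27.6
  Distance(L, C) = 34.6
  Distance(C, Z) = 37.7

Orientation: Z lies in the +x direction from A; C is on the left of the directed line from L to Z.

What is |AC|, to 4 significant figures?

54.29

A is at the origin; AZ is horizontal with |AZ| = 51.5 and Z in +x, so Z = (51.5, 0). AL runs at 74.7° with |AL| = 27.6, so L = (7.283, 26.62). C is determined by |LC| = 34.6 and |CZ| = 37.7 together: it lies at the intersection of circle(L, 34.6) and circle(Z, 37.7). With |LZ| = 51.61, the foot of the radical line on LZ is 23.64 from L and the perpendicular offset is √(34.6² − 23.64²) = 25.27. Taking the left-of-LZ solution: C = (40.57, 36.08).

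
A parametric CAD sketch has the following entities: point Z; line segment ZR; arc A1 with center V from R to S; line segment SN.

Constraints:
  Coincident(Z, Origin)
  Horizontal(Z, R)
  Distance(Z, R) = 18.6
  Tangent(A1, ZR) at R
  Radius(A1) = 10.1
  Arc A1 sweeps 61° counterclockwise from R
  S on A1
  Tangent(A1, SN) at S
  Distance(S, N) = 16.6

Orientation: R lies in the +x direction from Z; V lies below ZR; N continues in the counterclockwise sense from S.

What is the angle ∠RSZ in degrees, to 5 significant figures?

121.45°

Since A1 is tangent to ZR there, VR ⟂ ZR, so V = R + (0, -10.1) = (18.600, -10.100). On A1, R sits at bearing 90° from V; a 61° counterclockwise sweep puts S at bearing 151°, so S = V + 10.1·(cos 151°, sin 151°) = (9.7663, -5.2034). Then cos ∠RSZ = SR·SZ / (|SR||SZ|), giving 121.45°.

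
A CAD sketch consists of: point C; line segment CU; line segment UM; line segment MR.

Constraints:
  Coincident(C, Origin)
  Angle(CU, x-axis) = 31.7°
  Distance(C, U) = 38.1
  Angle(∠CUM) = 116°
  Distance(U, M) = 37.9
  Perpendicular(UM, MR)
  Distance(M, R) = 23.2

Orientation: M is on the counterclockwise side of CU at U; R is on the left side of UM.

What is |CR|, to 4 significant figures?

55.71

C is at the origin; CU runs at 31.7° with length 38.1, so U = 38.1·(cos 31.7°, sin 31.7°) = (32.42, 20.02). ∠CUM = 116.0°, so UM runs at 31.7° + (180° − 116.0°) = 95.70° from the x-axis; with |UM| = 37.9, M = U + 37.9·(cos 95.70°, sin 95.70°) = (28.65, 57.73). The perpendicularity gives MR at right angles to UM; with |MR| = 23.2 on the left of UM, R = M + 23.2·(-0.9951, -0.09932) = (5.566, 55.43). Then |CR| = |R − C| = 55.71.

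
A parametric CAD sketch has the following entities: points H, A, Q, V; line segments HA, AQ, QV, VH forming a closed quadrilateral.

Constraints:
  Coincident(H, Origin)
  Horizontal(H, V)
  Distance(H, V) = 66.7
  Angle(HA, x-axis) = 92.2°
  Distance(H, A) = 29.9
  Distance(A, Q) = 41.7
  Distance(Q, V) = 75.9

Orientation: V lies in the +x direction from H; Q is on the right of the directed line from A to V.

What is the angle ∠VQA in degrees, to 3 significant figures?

71.5°

Checks: |AQ| = 41.70 ✓; |QV| = 75.90 ✓.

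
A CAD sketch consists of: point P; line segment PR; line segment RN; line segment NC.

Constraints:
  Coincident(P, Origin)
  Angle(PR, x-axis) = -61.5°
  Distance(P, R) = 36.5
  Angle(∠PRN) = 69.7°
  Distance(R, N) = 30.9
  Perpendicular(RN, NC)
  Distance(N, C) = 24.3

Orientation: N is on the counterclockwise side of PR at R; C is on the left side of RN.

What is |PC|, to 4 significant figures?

20.77

∠PRN = 69.7°, so RN runs at -61.5° + (180° − 69.7°) = 48.80° from the x-axis; with |RN| = 30.9, N = R + 30.9·(cos 48.80°, sin 48.80°) = (37.77, -8.827). The perpendicularity gives NC at right angles to RN; with |NC| = 24.3 on the left of RN, C = N + 24.3·(-0.7524, 0.6587) = (19.49, 7.179). Then |PC| = |C − P| = 20.77.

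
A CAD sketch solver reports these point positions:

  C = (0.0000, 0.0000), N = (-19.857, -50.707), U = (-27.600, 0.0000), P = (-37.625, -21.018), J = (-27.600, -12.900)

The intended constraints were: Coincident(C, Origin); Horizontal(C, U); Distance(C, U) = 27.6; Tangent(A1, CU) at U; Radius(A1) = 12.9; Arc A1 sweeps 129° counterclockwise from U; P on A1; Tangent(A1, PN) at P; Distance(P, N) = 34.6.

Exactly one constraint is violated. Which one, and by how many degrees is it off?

Tangent(A1, PN) at P — off by 8.10°.

C = (0.00, 0.00) ✓; C.y = 0.00, U.y = 0.00 ✓; |CU| = 27.60 ✓; ∠(JU, UC) = 90.00° ✓; |JU| = 12.90 ✓; bearing(J→P) − bearing(J→U) = 129.0° ✓; |JP| = 12.90 ✓; ∠(JP, PN) = 98.10° ✗; |PN| = 34.60 ✓.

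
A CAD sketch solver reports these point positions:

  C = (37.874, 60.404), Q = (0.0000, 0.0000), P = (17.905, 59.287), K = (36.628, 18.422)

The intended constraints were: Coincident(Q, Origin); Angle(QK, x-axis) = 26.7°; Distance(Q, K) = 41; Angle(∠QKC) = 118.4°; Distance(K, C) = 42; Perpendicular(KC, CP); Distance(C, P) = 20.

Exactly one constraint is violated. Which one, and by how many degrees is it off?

Perpendicular(KC, CP) — off by 4.90°.

Q = (0.00, 0.00) ✓; QK at 26.70° ✓; |QK| = 41.00 ✓; ∠QKC = 118.4° ✓; |KC| = 42.00 ✓; ∠(KC, CP) = 94.90° ✗; |CP| = 20.00 ✓.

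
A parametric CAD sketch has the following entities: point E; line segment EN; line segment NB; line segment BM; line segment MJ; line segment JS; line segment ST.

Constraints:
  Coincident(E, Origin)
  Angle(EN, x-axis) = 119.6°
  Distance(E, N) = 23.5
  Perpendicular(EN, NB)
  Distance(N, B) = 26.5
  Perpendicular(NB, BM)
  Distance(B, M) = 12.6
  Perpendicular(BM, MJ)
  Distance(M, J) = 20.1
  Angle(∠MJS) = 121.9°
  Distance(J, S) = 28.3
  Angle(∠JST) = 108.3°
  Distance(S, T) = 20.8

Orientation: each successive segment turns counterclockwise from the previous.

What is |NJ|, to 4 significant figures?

14.13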